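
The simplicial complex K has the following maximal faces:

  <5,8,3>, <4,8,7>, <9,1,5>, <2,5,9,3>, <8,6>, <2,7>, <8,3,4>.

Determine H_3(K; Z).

H_3 ≅ 0.

Order the vertices as 1 < 2 < 3 < 4 < 5 < 6 < 7 < 8 < 9. Listing each simplex with vertices in this order, K has dimension 3 with simplices:

  0-simplices (9): [1], [2], [3], [4], [5], [6], [7], [8], [9]
  1-simplices (16): [1,5], [1,9], [2,3], [2,5], [2,7], [2,9], [3,4], [3,5], [3,8], [3,9], [4,7], [4,8], [5,8], [5,9], [6,8], [7,8]
  2-simplices (8): [1,5,9], [2,3,5], [2,3,9], [2,5,9], [3,4,8], [3,5,8], [3,5,9], [4,7,8]
  3-simplices (1): [2,3,5,9]

giving chain groups C_0 ≅ Z^9, C_1 ≅ Z^16, C_2 ≅ Z^8, C_3 ≅ Z^1.

The boundary map ∂_1: C_1 → C_0 maps an edge to its endpoints' difference, ∂[p,q] = q − p. For instance
  ∂[7,8] = [8] − [7].
The resulting 9×16 matrix has rank 8, and its Smith normal form has invariant factors (1,1,1,1,1,1,1,1).

The boundary map ∂_2: C_2 → C_1 acts by ∂[p,q,r] = [q,r] − [p,r] + [p,q]. For instance
  ∂[4,7,8] = [7,8] − [4,8] + [4,7],
  ∂[2,3,5] = [3,5] − [2,5] + [2,3].
The resulting 16×8 matrix has rank 7, and its Smith normal form has invariant factors (1,1,1,1,1,1,1).

The boundary map ∂_3: C_3 → C_2 sends each 3-simplex σ to the alternating sum Σ_i (−1)^i (σ with its i-th vertex removed). For instance
  ∂[2,3,5,9] = [3,5,9] − [2,5,9] + [2,3,9] − [2,3,5].
As a 8×1 matrix over Z this has rank 1, with invariant factors (1).

Now H_k = ker ∂_k / im ∂_{k+1}, so:

  H_3: rank ker ∂_3 − rank ∂_4 = (1 − 1) − 0 = 0, and there is no ∂_4, so H_3 ≅ 0.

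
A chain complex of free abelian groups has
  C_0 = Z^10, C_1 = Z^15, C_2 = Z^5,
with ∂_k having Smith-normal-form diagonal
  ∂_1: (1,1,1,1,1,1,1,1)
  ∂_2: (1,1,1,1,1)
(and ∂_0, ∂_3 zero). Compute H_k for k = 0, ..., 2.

H_0: b_0 = 10 − 0 − 8 = 2; torsion from ∂_1 factors > 1: none. So H_0 = Z^2.
H_1: b_1 = 15 − 8 − 5 = 2; torsion from ∂_2 factors > 1: none. So H_1 = Z^2.
H_2: b_2 = 5 − 5 − 0 = 0; torsion from ∂_3 factors > 1: none. So H_2 = 0.

H_0 = Z^2,  H_1 = Z^2,  H_2 = 0.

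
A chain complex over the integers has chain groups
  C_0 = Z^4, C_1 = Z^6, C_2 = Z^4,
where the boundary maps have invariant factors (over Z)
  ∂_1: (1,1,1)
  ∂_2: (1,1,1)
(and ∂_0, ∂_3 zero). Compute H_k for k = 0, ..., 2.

H_0: b_0 = 4 − 0 − 3 = 1; torsion from ∂_1 factors > 1: none. So H_0 = Z.
H_1: b_1 = 6 − 3 − 3 = 0; torsion from ∂_2 factors > 1: none. So H_1 = 0.
H_2: b_2 = 4 − 3 − 0 = 1; torsion from ∂_3 factors > 1: none. So H_2 = Z.

H_0 = Z,  H_1 = 0,  H_2 = Z.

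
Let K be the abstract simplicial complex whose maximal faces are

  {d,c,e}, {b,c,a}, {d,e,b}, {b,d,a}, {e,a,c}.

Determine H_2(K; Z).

We work with the vertex ordering a < b < c < d < e. The simplices of K, each written with vertices in increasing order, are:

  0-simplices (5): a, b, c, d, e
  1-simplices (10): ab, ac, ad, ae, bc, bd, be, cd, ce, de
  2-simplices (5): abc, abd, ace, bde, cde

Hence C_0 ≅ Z^5, C_1 ≅ Z^10, C_2 ≅ Z^5.

∂_1: C_1 → C_0 is given by ∂[p,q] = [q] − [p]. For instance
  ∂cd = d − c.
The 5×10 boundary matrix has rank 4 and Smith normal form diag(1,1,1,1).

The boundary map ∂_2: C_2 → C_1 acts by ∂[p,q,r] = [q,r] − [p,r] + [p,q]. For instance
  ∂abd = bd − ad + ab,
  ∂abc = bc − ac + ab.
This gives a 10×5 integer matrix of rank 5; reducing to Smith normal form yields diagonal entries (1,1,1,1,1).

Now H_k = ker ∂_k / im ∂_{k+1}, so:

  H_2: rank ker ∂_2 − rank ∂_3 = (5 − 5) − 0 = 0, and there is no ∂_3, so H_2 = 0.

(K is a triangulation of the Möbius band.)

H_2 ≅ 0.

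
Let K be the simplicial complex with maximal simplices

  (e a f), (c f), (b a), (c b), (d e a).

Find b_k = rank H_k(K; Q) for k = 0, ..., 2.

b_0 = 1, b_1 = 1, b_2 = 0.

Take the total order a < b < c < d < e < f on the vertex set. Then K (dimension 2) consists of the simplices:

  0-simplices (6): a, b, c, d, e, f
  1-simplices (8): ab, ad, ae, af, bc, cf, de, ef
  2-simplices (2): ade, aef

Hence C_0 ≅ Z^6, C_1 ≅ Z^8, C_2 ≅ Z^2.

The boundary map ∂_1: C_1 → C_0 is given by ∂[p,q] = [q] − [p].
The resulting 6×8 matrix has rank 5, and its Smith normal form has invariant factors (1,1,1,1,1).

Boundary ∂_2: C_2 → C_1 acts by ∂[p,q,r] = [q,r] − [p,r] + [p,q]. For instance
  ∂aef = ef − af + ae,
  ∂ade = de − ae + ad.
The 8×2 boundary matrix has rank 2 and Smith normal form diag(1,1).

From H_k ≅ ker(∂_k) / im(∂_{k+1}) we obtain:

  H_0: rank C_0 − rank ∂_1 = 6 − 5 = 1, and the invariant factors of ∂_1 are all 1, so H_0 ≅ Z.
  H_1: rank ker ∂_1 − rank ∂_2 = (8 − 5) − 2 = 1, and the invariant factors of ∂_2 are all 1, so H_1 ≅ Z.
  H_2: rank ker ∂_2 − rank ∂_3 = (2 − 2) − 0 = 0, and there is no ∂_3, so H_2 ≅ 0.

Hence the Betti numbers are b_0 = 1, b_1 = 1, b_2 = 0.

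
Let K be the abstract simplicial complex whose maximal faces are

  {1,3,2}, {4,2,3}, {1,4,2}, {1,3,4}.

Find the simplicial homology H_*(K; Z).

Fix the vertex order 1 < 2 < 3 < 4 and write every simplex with vertices in increasing order. Then dim K = 2 and the simplices of K are:

  0-simplices (4): [1], [2], [3], [4]
  1-simplices (6): [1,2], [1,3], [1,4], [2,3], [2,4], [3,4]
  2-simplices (4): [1,2,3], [1,2,4], [1,3,4], [2,3,4]

giving chain groups C_0 ≅ Z^4, C_1 ≅ Z^6, C_2 ≅ Z^4.

The boundary map ∂_1: C_1 → C_0 is given by ∂[p,q] = [q] − [p]. For instance
  ∂[1,3] = [3] − [1].
This gives a 4×6 integer matrix of rank 3; reducing to Smith normal form yields diagonal entries (1,1,1).

The boundary map ∂_2: C_2 → C_1 maps a triangle to the signed sum of its edges. For instance
  ∂[1,3,4] = [3,4] − [1,4] + [1,3],
  ∂[1,2,4] = [2,4] − [1,4] + [1,2].
As a 6×4 matrix over Z this has rank 3, with invariant factors (1,1,1).

Computing H_k = (kernel of ∂_k) / (image of ∂_{k+1}):

  H_0: rank C_0 − rank ∂_1 = 4 − 3 = 1, and the invariant factors of ∂_1 are all 1, so H_0 ≅ Z.
  H_1: rank ker ∂_1 − rank ∂_2 = (6 − 3) − 3 = 0, and the invariant factors of ∂_2 are all 1, so H_1 ≅ 0.
  H_2: rank ker ∂_2 − rank ∂_3 = (4 − 3) − 0 = 1, and there is no ∂_3, so H_2 ≅ Z.

H_0 = Z,  H_1 = 0,  H_2 = Z.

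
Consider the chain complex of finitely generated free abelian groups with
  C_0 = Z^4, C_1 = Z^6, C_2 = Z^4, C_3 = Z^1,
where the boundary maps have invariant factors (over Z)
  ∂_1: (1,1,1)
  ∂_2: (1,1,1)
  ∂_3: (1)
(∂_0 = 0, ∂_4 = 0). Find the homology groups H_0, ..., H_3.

H_0 = Z,  H_1 = 0,  H_2 = 0,  H_3 = 0.

H_0: b_0 = 4 − 0 − 3 = 1; torsion from ∂_1 factors > 1: none. So H_0 = Z.
H_1: b_1 = 6 − 3 − 3 = 0; torsion from ∂_2 factors > 1: none. So H_1 = 0.
H_2: b_2 = 4 − 3 − 1 = 0; torsion from ∂_3 factors > 1: none. So H_2 = 0.
H_3: b_3 = 1 − 1 − 0 = 0; torsion from ∂_4 factors > 1: none. So H_3 = 0.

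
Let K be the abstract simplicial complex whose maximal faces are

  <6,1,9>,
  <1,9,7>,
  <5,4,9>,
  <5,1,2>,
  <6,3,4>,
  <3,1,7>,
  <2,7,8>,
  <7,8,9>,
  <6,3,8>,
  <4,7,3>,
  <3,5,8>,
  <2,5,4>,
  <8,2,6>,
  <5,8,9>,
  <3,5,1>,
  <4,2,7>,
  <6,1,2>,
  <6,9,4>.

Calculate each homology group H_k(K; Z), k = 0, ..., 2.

H_0 = Z,  H_1 = Z^2,  H_2 = Z.

Order the vertices as 1 < 2 < 3 < 4 < 5 < 6 < 7 < 8 < 9. Listing each simplex with vertices in this order, K has dimension 2 with simplices:

  0-simplices (9): [1], [2], [3], [4], [5], [6], [7], [8], [9]
  1-simplices (27): (27 of them)
  2-simplices (18): [1,2,5], [1,2,6], [1,3,5], [1,3,7], [1,6,9], [1,7,9], [2,4,5], [2,4,7], [2,6,8], [2,7,8], [3,4,6], [3,4,7], [3,5,8], [3,6,8], [4,5,9], [4,6,9], [5,8,9], [7,8,9]

Hence C_0 ≅ Z^9, C_1 ≅ Z^27, C_2 ≅ Z^18.

The boundary map ∂_1: C_1 → C_0 is given by ∂[p,q] = [q] − [p]. For instance
  ∂[3,7] = [7] − [3].
The resulting 9×27 matrix has rank 8, and its Smith normal form has invariant factors (1,1,1,1,1,1,1,1).

The boundary map ∂_2: C_2 → C_1 maps a triangle to the signed sum of its edges. For instance
  ∂[1,6,9] = [6,9] − [1,9] + [1,6],
  ∂[1,3,5] = [3,5] − [1,5] + [1,3].
This gives a 27×18 integer matrix of rank 17; reducing to Smith normal form yields diagonal entries (1,1,1,1,1,1,1,1,1,1,1,1,1,1,1,1,1).

Computing H_k = (kernel of ∂_k) / (image of ∂_{k+1}):

  H_0: rank C_0 − rank ∂_1 = 9 − 8 = 1, and the invariant factors of ∂_1 are all 1, so H_0 ≅ Z.
  H_1: rank ker ∂_1 − rank ∂_2 = (27 − 8) − 17 = 2, and the invariant factors of ∂_2 are all 1, so H_1 ≅ Z^2.
  H_2: rank ker ∂_2 − rank ∂_3 = (18 − 17) − 0 = 1, and there is no ∂_3, so H_2 ≅ Z.

As a check, the Euler characteristic is 9 − 27 + 18 = 0, which agrees with 1 − 2 + 1 = 0.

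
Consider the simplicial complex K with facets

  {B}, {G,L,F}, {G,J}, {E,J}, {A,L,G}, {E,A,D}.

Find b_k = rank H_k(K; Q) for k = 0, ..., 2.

K has 8 vertices, 10 edges, 3 triangles.
rank ∂_0 = 0, rank ∂_1 = 6 ⇒ b_0 = 8 − 0 − 6 = 2; all invariant factors of ∂_1 are 1 so no torsion. So H_0 = Z^2.
rank ∂_1 = 6, rank ∂_2 = 3 ⇒ b_1 = 10 − 6 − 3 = 1; all invariant factors of ∂_2 are 1 so no torsion. So H_1 = Z.
rank ∂_2 = 3, rank ∂_3 = 0 ⇒ b_2 = 3 − 3 − 0 = 0. So H_2 = 0.

b_0 = 2, b_1 = 1, b_2 = 0.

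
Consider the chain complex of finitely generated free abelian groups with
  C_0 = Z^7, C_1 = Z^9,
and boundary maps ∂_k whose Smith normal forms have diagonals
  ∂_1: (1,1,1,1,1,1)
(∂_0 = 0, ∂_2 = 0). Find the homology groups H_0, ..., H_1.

H_0 = Z,  H_1 = Z^3.

H_0: b_0 = 7 − 0 − 6 = 1; torsion from ∂_1 factors > 1: none. So H_0 = Z.
H_1: b_1 = 9 − 6 − 0 = 3; torsion from ∂_2 factors > 1: none. So H_1 = Z^3.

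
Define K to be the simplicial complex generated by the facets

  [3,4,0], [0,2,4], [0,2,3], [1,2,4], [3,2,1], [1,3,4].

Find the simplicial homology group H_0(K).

H_0 ≅ Z.

Take the total order 0 < 1 < 2 < 3 < 4 on the vertex set. Then K (dimension 2) consists of the simplices:

  0-simplices (5): [0], [1], [2], [3], [4]
  1-simplices (9): [0,2], [0,3], [0,4], [1,2], [1,3], [1,4], [2,3], [2,4], [3,4]
  2-simplices (6): [0,2,3], [0,2,4], [0,3,4], [1,2,3], [1,2,4], [1,3,4]

so the chain groups are C_0 ≅ Z^5, C_1 ≅ Z^9, C_2 ≅ Z^6.

Boundary ∂_1: C_1 → C_0 is given by ∂[p,q] = [q] − [p].
This gives a 5×9 integer matrix of rank 4; reducing to Smith normal form yields diagonal entries (1,1,1,1).

The boundary map ∂_2: C_2 → C_1 sends each 2-simplex [p,q,r] to [q,r] − [p,r] + [p,q]. For instance
  ∂[1,2,3] = [2,3] − [1,3] + [1,2],
  ∂[0,2,4] = [2,4] − [0,4] + [0,2].
This gives a 9×6 integer matrix of rank 5; reducing to Smith normal form yields diagonal entries (1,1,1,1,1).

From H_k ≅ ker(∂_k) / im(∂_{k+1}) we obtain:

  H_0: rank C_0 − rank ∂_1 = 5 − 4 = 1, and the invariant factors of ∂_1 are all 1, so H_0 ≅ Z.

(K is a triangulation of the 2-sphere S^2.)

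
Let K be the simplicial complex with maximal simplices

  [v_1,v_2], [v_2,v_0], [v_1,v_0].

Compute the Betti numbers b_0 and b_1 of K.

b_0 = 1, b_1 = 1.

Order the vertices as v_0 < v_1 < v_2. Listing each simplex with vertices in this order, K has dimension 1 with simplices:

  0-simplices (3): [v_0], [v_1], [v_2]
  1-simplices (3): [v_0,v_1], [v_0,v_2], [v_1,v_2]

so the chain groups are C_0 ≅ Z^3, C_1 ≅ Z^3.

The boundary map ∂_1: C_1 → C_0 maps an edge to its endpoints' difference, ∂[p,q] = q − p.
The resulting 3×3 matrix has rank 2, and its Smith normal form has invariant factors (1,1).

From H_k ≅ ker(∂_k) / im(∂_{k+1}) we obtain:

  H_0: rank C_0 − rank ∂_1 = 3 − 2 = 1, and the invariant factors of ∂_1 are all 1, so H_0 ≅ Z.
  H_1: rank ker ∂_1 − rank ∂_2 = (3 − 2) − 0 = 1, and there is no ∂_2, so H_1 ≅ Z.

Hence the Betti numbers are b_0 = 1, b_1 = 1.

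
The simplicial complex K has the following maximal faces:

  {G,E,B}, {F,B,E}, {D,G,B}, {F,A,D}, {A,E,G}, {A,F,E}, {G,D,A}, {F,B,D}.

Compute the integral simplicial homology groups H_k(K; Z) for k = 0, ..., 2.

H_0 = Z,  H_1 = 0,  H_2 = Z.

K has 6 vertices, 12 edges, 8 triangles.
rank ∂_0 = 0, rank ∂_1 = 5 ⇒ b_0 = 6 − 0 − 5 = 1; all invariant factors of ∂_1 are 1 so no torsion. So H_0 ≅ Z.
rank ∂_1 = 5, rank ∂_2 = 7 ⇒ b_1 = 12 − 5 − 7 = 0; all invariant factors of ∂_2 are 1 so no torsion. So H_1 ≅ 0.
rank ∂_2 = 7, rank ∂_3 = 0 ⇒ b_2 = 8 − 7 − 0 = 1. So H_2 ≅ Z.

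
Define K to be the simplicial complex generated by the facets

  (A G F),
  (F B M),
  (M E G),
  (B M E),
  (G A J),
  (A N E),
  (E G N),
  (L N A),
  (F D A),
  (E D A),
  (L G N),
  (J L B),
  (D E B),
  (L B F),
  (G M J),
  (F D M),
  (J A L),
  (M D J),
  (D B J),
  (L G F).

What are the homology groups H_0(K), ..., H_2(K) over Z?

H_0 = Z,  H_1 = Z × Z/2,  H_2 = 0.

Take the total order A < B < D < E < F < G < J < L < M < N on the vertex set. Then K (dimension 2) consists of the simplices:

  0-simplices (10): A, B, D, E, F, G, J, L, M, N
  1-simplices (30): AD, AE, AF, AG, AJ, AL, AN, BD, BE, BF, BJ, BL, BM, DE, DF, DJ, DM, EG, EM, EN, FG, FL, FM, GJ, GL, GM, GN, JL, JM, LN
  2-simplices (20): ADE, ADF, AEN, AFG, AGJ, AJL, ALN, BDE, BDJ, BEM, BFL, BFM, BJL, DFM, DJM, EGM, EGN, FGL, GJM, GLN

Hence C_0 ≅ Z^10, C_1 ≅ Z^30, C_2 ≅ Z^20.

Boundary ∂_1: C_1 → C_0 is given by ∂[p,q] = [q] − [p]. For instance
  ∂GM = M − G.
The resulting 10×30 matrix has rank 9, and its Smith normal form has invariant factors (1,1,1,1,1,1,1,1,1).

The boundary map ∂_2: C_2 → C_1 maps a triangle to the signed sum of its edges. For instance
  ∂BEM = EM − BM + BE,
  ∂BFL = FL − BL + BF.
As a 30×20 matrix over Z this has rank 20, with invariant factors (1,1,1,1,1,1,1,1,1,1,1,1,1,1,1,1,1,1,1,2).

Now H_k = ker ∂_k / im ∂_{k+1}, so:

  H_0: rank C_0 − rank ∂_1 = 10 − 9 = 1, and the invariant factors of ∂_1 are all 1, so H_0 = Z.
  H_1: rank ker ∂_1 − rank ∂_2 = (30 − 9) − 20 = 1, and ∂_2 has invariant factor 2 > 1, so H_1 = Z × Z/2.
  H_2: rank ker ∂_2 − rank ∂_3 = (20 − 20) − 0 = 0, and there is no ∂_3, so H_2 = 0.

As a check, the Euler characteristic is 10 − 30 + 20 = 0, which agrees with 1 − 1 + 0 = 0.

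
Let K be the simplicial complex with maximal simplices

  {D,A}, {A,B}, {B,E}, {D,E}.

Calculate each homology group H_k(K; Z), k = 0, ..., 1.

Order the vertices as A < B < D < E. Listing each simplex with vertices in this order, K has dimension 1 with simplices:

  0-simplices (4): A, B, D, E
  1-simplices (4): AB, AD, BE, DE

so the chain groups are C_0 ≅ Z^4, C_1 ≅ Z^4.

The boundary map ∂_1: C_1 → C_0 sends each edge [p,q] (with p < q) to q − p. For instance
  ∂BE = E − B.
The 4×4 boundary matrix has rank 3 and Smith normal form diag(1,1,1).

From H_k ≅ ker(∂_k) / im(∂_{k+1}) we obtain:

  H_0: rank C_0 − rank ∂_1 = 4 − 3 = 1, and the invariant factors of ∂_1 are all 1, so H_0 = Z.
  H_1: rank ker ∂_1 − rank ∂_2 = (4 − 3) − 0 = 1, and there is no ∂_2, so H_1 = Z.

H_0 ≅ Z,  H_1 ≅ Z.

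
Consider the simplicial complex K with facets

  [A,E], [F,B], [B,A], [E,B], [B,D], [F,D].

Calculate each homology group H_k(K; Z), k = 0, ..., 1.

H_0 ≅ Z,  H_1 ≅ Z^2.

We work with the vertex ordering A < B < D < E < F. The simplices of K, each written with vertices in increasing order, are:

  0-simplices (5): A, B, D, E, F
  1-simplices (6): AB, AE, BD, BE, BF, DF

Hence C_0 ≅ Z^5, C_1 ≅ Z^6.

Boundary ∂_1: C_1 → C_0 maps an edge to its endpoints' difference, ∂[p,q] = q − p. For instance
  ∂AB = B − A.
As a 5×6 matrix over Z this has rank 4, with invariant factors (1,1,1,1).

Computing H_k = (kernel of ∂_k) / (image of ∂_{k+1}):

  H_0: rank C_0 − rank ∂_1 = 5 − 4 = 1, and the invariant factors of ∂_1 are all 1, so H_0 ≅ Z.
  H_1: rank ker ∂_1 − rank ∂_2 = (6 − 4) − 0 = 2, and there is no ∂_2, so H_1 ≅ Z^2.

As a check, the Euler characteristic is 5 − 6 = -1, which agrees with 1 − 2 = -1.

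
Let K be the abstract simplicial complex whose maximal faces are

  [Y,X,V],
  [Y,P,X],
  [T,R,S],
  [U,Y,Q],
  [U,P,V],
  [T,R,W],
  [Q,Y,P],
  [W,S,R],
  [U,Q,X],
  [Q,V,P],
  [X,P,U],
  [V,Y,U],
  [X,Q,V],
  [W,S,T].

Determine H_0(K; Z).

H_0 = Z^2.

We work with the vertex ordering P < Q < R < S < T < U < V < W < X < Y. The simplices of K, each written with vertices in increasing order, are:

  0-simplices (10): P, Q, R, S, T, U, V, W, X, Y
  1-simplices (21): PQ, PU, PV, PX, PY, QU, QV, QX, QY, RS, RT, RW, ST, SW, TW, UV, UX, UY, VX, VY, XY
  2-simplices (14): PQV, PQY, PUV, PUX, PXY, QUX, QUY, QVX, RST, RSW, RTW, STW, UVY, VXY

so the chain groups are C_0 ≅ Z^10, C_1 ≅ Z^21, C_2 ≅ Z^14.

The boundary map ∂_1: C_1 → C_0 sends each edge [p,q] (with p < q) to q − p.
The resulting 10×21 matrix has rank 8, and its Smith normal form has invariant factors (1,1,1,1,1,1,1,1).

Boundary ∂_2: C_2 → C_1 acts by ∂[p,q,r] = [q,r] − [p,r] + [p,q]. For instance
  ∂UVY = VY − UY + UV,
  ∂QVX = VX − QX + QV.
The 21×14 boundary matrix has rank 13 and Smith normal form diag(1,1,1,1,1,1,1,1,1,1,1,1,2).

Reading off H_k = ker ∂_k / im ∂_{k+1}:

  H_0: rank C_0 − rank ∂_1 = 10 − 8 = 2, and the invariant factors of ∂_1 are all 1, so H_0 = Z^2.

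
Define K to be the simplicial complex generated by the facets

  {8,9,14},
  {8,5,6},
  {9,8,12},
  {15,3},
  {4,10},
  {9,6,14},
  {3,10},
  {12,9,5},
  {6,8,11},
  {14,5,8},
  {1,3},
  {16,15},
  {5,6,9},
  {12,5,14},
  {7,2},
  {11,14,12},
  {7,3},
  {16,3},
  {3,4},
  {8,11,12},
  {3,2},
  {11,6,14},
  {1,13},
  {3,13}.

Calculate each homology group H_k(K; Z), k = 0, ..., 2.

H_0 = Z^2,  H_1 = Z^4 ⊕ Z/2,  H_2 = 0.

Fix the vertex order 1 < 2 < 3 < 4 < 5 < 6 < 7 < 8 < 9 < 10 < 11 < 12 < 13 < 14 < 15 < 16 and write every simplex with vertices in increasing order. Then dim K = 2 and the simplices of K are:

  0-simplices (16): [1], [2], [3], [4], [5], [6], [7], [8], [9], [10], [11], [12], [13], [14], [15], [16]
  1-simplices (30): (30 of them)
  2-simplices (12): [5,6,8], [5,6,9], [5,8,14], [5,9,12], [5,12,14], [6,8,11], [6,9,14], [6,11,14], [8,9,12], [8,9,14], [8,11,12], [11,12,14]

giving chain groups C_0 ≅ Z^16, C_1 ≅ Z^30, C_2 ≅ Z^12.

Boundary ∂_1: C_1 → C_0 is given by ∂[p,q] = [q] − [p].
The resulting 16×30 matrix has rank 14, and its Smith normal form has invariant factors (1,1,1,1,1,1,1,1,1,1,1,1,1,1).

∂_2: C_2 → C_1 sends each 2-simplex [p,q,r] to [q,r] − [p,r] + [p,q]. For instance
  ∂[6,11,14] = [11,14] − [6,14] + [6,11],
  ∂[5,6,8] = [6,8] − [5,8] + [5,6].
As a 30×12 matrix over Z this has rank 12, with invariant factors (1,1,1,1,1,1,1,1,1,1,1,2).

Reading off H_k = ker ∂_k / im ∂_{k+1}:

  H_0: rank C_0 − rank ∂_1 = 16 − 14 = 2, and the invariant factors of ∂_1 are all 1, so H_0 = Z^2.
  H_1: rank ker ∂_1 − rank ∂_2 = (30 − 14) − 12 = 4, and ∂_2 has invariant factor 2 > 1, so H_1 = Z^4 ⊕ Z/2.
  H_2: rank ker ∂_2 − rank ∂_3 = (12 − 12) − 0 = 0, and there is no ∂_3, so H_2 = 0.

As a check, the Euler characteristic is 16 − 30 + 12 = -2, which agrees with 2 − 4 + 0 = -2.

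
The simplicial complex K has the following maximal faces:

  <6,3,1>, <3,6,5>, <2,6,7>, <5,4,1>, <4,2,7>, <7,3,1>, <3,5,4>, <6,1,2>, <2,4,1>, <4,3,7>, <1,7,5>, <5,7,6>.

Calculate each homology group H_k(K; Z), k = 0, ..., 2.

Take the total order 1 < 2 < 3 < 4 < 5 < 6 < 7 on the vertex set. Then K (dimension 2) consists of the simplices:

  0-simplices (7): [1], [2], [3], [4], [5], [6], [7]
  1-simplices (18): [1,2], [1,3], [1,4], [1,5], [1,6], [1,7], [2,4], [2,6], [2,7], [3,4], [3,5], [3,6], [3,7], [4,5], [4,7], [5,6], [5,7], [6,7]
  2-simplices (12): [1,2,4], [1,2,6], [1,3,6], [1,3,7], [1,4,5], [1,5,7], [2,4,7], [2,6,7], [3,4,5], [3,4,7], [3,5,6], [5,6,7]

Hence C_0 ≅ Z^7, C_1 ≅ Z^18, C_2 ≅ Z^12.

The boundary map ∂_1: C_1 → C_0 maps an edge to its endpoints' difference, ∂[p,q] = q − p. For instance
  ∂[1,7] = [7] − [1].
As a 7×18 matrix over Z this has rank 6, with invariant factors (1,1,1,1,1,1).

Boundary ∂_2: C_2 → C_1 acts by ∂[p,q,r] = [q,r] − [p,r] + [p,q]. For instance
  ∂[3,5,6] = [5,6] − [3,6] + [3,5],
  ∂[1,4,5] = [4,5] − [1,5] + [1,4].
As a 18×12 matrix over Z this has rank 12, with invariant factors (1,1,1,1,1,1,1,1,1,1,1,2).

Now H_k = ker ∂_k / im ∂_{k+1}, so:

  H_0: rank C_0 − rank ∂_1 = 7 − 6 = 1, and the invariant factors of ∂_1 are all 1, so H_0 ≅ Z.
  H_1: rank ker ∂_1 − rank ∂_2 = (18 − 6) − 12 = 0, and ∂_2 has invariant factor 2 > 1, so H_1 ≅ Z/2.
  H_2: rank ker ∂_2 − rank ∂_3 = (12 − 12) − 0 = 0, and there is no ∂_3, so H_2 ≅ 0.

As a check, the Euler characteristic is 7 − 18 + 12 = 1, which agrees with 1 − 0 + 0 = 1.

H_0 = Z,  H_1 = Z/2,  H_2 = 0.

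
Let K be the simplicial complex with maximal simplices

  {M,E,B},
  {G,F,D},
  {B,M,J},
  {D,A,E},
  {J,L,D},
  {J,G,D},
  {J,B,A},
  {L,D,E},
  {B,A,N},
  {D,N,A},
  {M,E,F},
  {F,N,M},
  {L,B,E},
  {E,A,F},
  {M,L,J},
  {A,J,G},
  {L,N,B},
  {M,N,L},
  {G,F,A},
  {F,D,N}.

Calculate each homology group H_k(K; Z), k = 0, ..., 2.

K has 10 vertices, 30 edges, 20 triangles.
rank ∂_0 = 0, rank ∂_1 = 9 ⇒ b_0 = 10 − 0 − 9 = 1; all invariant factors of ∂_1 are 1 so no torsion. So H_0 = Z.
rank ∂_1 = 9, rank ∂_2 = 20 ⇒ b_1 = 30 − 9 − 20 = 1; ∂_2 has invariant factor(s) [2] giving torsion. So H_1 = Z ⊕ Z/2Z.
rank ∂_2 = 20, rank ∂_3 = 0 ⇒ b_2 = 20 − 20 − 0 = 0. So H_2 = 0.

H_0 = Z,  H_1 = Z ⊕ Z/2Z,  H_2 = 0.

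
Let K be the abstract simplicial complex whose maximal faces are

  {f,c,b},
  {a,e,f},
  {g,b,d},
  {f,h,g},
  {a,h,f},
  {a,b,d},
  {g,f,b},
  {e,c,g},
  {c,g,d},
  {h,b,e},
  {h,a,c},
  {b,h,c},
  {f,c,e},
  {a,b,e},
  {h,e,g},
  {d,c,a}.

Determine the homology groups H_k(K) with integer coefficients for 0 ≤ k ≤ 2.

H_0 = Z,  H_1 = Z^2,  H_2 = Z.

We work with the vertex ordering a < b < c < d < e < f < g < h. The simplices of K, each written with vertices in increasing order, are:

  0-simplices (8): a, b, c, d, e, f, g, h
  1-simplices (24): ab, ac, ad, ae, af, ah, bc, bd, be, bf, bg, bh, cd, ce, cf, cg, ch, dg, ef, eg, eh, fg, fh, gh
  2-simplices (16): abd, abe, acd, ach, aef, afh, bcf, bch, bdg, beh, bfg, cdg, cef, ceg, egh, fgh

Hence C_0 ≅ Z^8, C_1 ≅ Z^24, C_2 ≅ Z^16.

The boundary map ∂_1: C_1 → C_0 maps an edge to its endpoints' difference, ∂[p,q] = q − p. For instance
  ∂bf = f − b.
This gives a 8×24 integer matrix of rank 7; reducing to Smith normal form yields diagonal entries (1,1,1,1,1,1,1).

The boundary map ∂_2: C_2 → C_1 acts by ∂[p,q,r] = [q,r] − [p,r] + [p,q]. For instance
  ∂bch = ch − bh + bc,
  ∂abd = bd − ad + ab.
This gives a 24×16 integer matrix of rank 15; reducing to Smith normal form yields diagonal entries (1,1,1,1,1,1,1,1,1,1,1,1,1,1,1).

Reading off H_k = ker ∂_k / im ∂_{k+1}:

  H_0: rank C_0 − rank ∂_1 = 8 − 7 = 1, and the invariant factors of ∂_1 are all 1, so H_0 = Z.
  H_1: rank ker ∂_1 − rank ∂_2 = (24 − 7) − 15 = 2, and the invariant factors of ∂_2 are all 1, so H_1 = Z^2.
  H_2: rank ker ∂_2 − rank ∂_3 = (16 − 15) − 0 = 1, and there is no ∂_3, so H_2 = Z.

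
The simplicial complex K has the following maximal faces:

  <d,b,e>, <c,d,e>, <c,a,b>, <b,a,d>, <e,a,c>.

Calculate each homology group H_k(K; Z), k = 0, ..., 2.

K has 5 vertices, 10 edges, 5 triangles.
rank ∂_0 = 0, rank ∂_1 = 4 ⇒ b_0 = 5 − 0 − 4 = 1; all invariant factors of ∂_1 are 1 so no torsion. So H_0 ≅ Z.
rank ∂_1 = 4, rank ∂_2 = 5 ⇒ b_1 = 10 − 4 − 5 = 1; all invariant factors of ∂_2 are 1 so no torsion. So H_1 ≅ Z.
rank ∂_2 = 5, rank ∂_3 = 0 ⇒ b_2 = 5 − 5 − 0 = 0. So H_2 ≅ 0.

H_0 = Z,  H_1 = Z,  H_2 = 0.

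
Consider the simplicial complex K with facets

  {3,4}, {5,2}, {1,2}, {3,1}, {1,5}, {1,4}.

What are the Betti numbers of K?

b_0 = 1, b_1 = 2.

Take the total order 1 < 2 < 3 < 4 < 5 on the vertex set. Then K (dimension 1) consists of the simplices:

  0-simplices (5): [1], [2], [3], [4], [5]
  1-simplices (6): [1,2], [1,3], [1,4], [1,5], [2,5], [3,4]

Hence C_0 ≅ Z^5, C_1 ≅ Z^6.

Boundary ∂_1: C_1 → C_0 sends each edge [p,q] (with p < q) to q − p. For instance
  ∂[1,5] = [5] − [1].
The resulting 5×6 matrix has rank 4, and its Smith normal form has invariant factors (1,1,1,1).

Reading off H_k = ker ∂_k / im ∂_{k+1}:

  H_0: rank C_0 − rank ∂_1 = 5 − 4 = 1, and the invariant factors of ∂_1 are all 1, so H_0 = Z.
  H_1: rank ker ∂_1 − rank ∂_2 = (6 − 4) − 0 = 2, and there is no ∂_2, so H_1 = Z^2.

Hence the Betti numbers are b_0 = 1, b_1 = 2.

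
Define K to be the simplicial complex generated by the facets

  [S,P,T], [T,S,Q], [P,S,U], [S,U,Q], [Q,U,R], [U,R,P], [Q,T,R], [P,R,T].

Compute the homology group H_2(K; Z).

H_2 ≅ Z.

Order the vertices as P < Q < R < S < T < U. Listing each simplex with vertices in this order, K has dimension 2 with simplices:

  0-simplices (6): P, Q, R, S, T, U
  1-simplices (12): PR, PS, PT, PU, QR, QS, QT, QU, RT, RU, ST, SU
  2-simplices (8): PRT, PRU, PST, PSU, QRT, QRU, QST, QSU

Hence C_0 ≅ Z^6, C_1 ≅ Z^12, C_2 ≅ Z^8.

∂_1: C_1 → C_0 is given by ∂[p,q] = [q] − [p].
As a 6×12 matrix over Z this has rank 5, with invariant factors (1,1,1,1,1).

∂_2: C_2 → C_1 sends each 2-simplex [p,q,r] to [q,r] − [p,r] + [p,q]. For instance
  ∂QRT = RT − QT + QR,
  ∂PST = ST − PT + PS.
The resulting 12×8 matrix has rank 7, and its Smith normal form has invariant factors (1,1,1,1,1,1,1).

Computing H_k = (kernel of ∂_k) / (image of ∂_{k+1}):

  H_2: rank ker ∂_2 − rank ∂_3 = (8 − 7) − 0 = 1, and there is no ∂_3, so H_2 ≅ Z.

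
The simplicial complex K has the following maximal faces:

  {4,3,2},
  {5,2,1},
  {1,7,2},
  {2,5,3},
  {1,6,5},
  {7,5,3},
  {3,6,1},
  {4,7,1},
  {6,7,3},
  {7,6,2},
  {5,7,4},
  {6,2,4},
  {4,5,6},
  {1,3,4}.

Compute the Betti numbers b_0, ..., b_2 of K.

Fix the vertex order 1 < 2 < 3 < 4 < 5 < 6 < 7 and write every simplex with vertices in increasing order. Then dim K = 2 and the simplices of K are:

  0-simplices (7): [1], [2], [3], [4], [5], [6], [7]
  1-simplices (21): [1,2], [1,3], [1,4], [1,5], [1,6], [1,7], [2,3], [2,4], [2,5], [2,6], [2,7], [3,4], [3,5], [3,6], [3,7], [4,5], [4,6], [4,7], [5,6], [5,7], [6,7]
  2-simplices (14): [1,2,5], [1,2,7], [1,3,4], [1,3,6], [1,4,7], [1,5,6], [2,3,4], [2,3,5], [2,4,6], [2,6,7], [3,5,7], [3,6,7], [4,5,6], [4,5,7]

so the chain groups are C_0 ≅ Z^7, C_1 ≅ Z^21, C_2 ≅ Z^14.

The boundary map ∂_1: C_1 → C_0 sends each edge [p,q] (with p < q) to q − p.
This gives a 7×21 integer matrix of rank 6; reducing to Smith normal form yields diagonal entries (1,1,1,1,1,1).

∂_2: C_2 → C_1 sends each 2-simplex [p,q,r] to [q,r] − [p,r] + [p,q]. For instance
  ∂[1,3,4] = [3,4] − [1,4] + [1,3],
  ∂[1,2,7] = [2,7] − [1,7] + [1,2].
The 21×14 boundary matrix has rank 13 and Smith normal form diag(1,1,1,1,1,1,1,1,1,1,1,1,1).

Now H_k = ker ∂_k / im ∂_{k+1}, so:

  H_0: rank C_0 − rank ∂_1 = 7 − 6 = 1, and the invariant factors of ∂_1 are all 1, so H_0 ≅ Z.
  H_1: rank ker ∂_1 − rank ∂_2 = (21 − 6) − 13 = 2, and the invariant factors of ∂_2 are all 1, so H_1 ≅ Z^2.
  H_2: rank ker ∂_2 − rank ∂_3 = (14 − 13) − 0 = 1, and there is no ∂_3, so H_2 ≅ Z.

As a check, the Euler characteristic is 7 − 21 + 14 = 0, which agrees with 1 − 2 + 1 = 0.

Hence the Betti numbers are b_0 = 1, b_1 = 2, b_2 = 1.

b_0 = 1, b_1 = 2, b_2 = 1.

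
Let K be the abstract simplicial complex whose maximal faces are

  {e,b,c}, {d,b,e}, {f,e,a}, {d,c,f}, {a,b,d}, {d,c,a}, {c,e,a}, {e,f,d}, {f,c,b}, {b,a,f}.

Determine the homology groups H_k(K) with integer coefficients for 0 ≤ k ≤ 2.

H_0 ≅ Z,  H_1 ≅ Z/2,  H_2 = 0.

We work with the vertex ordering a < b < c < d < e < f. The simplices of K, each written with vertices in increasing order, are:

  0-simplices (6): a, b, c, d, e, f
  1-simplices (15): ab, ac, ad, ae, af, bc, bd, be, bf, cd, ce, cf, de, df, ef
  2-simplices (10): abd, abf, acd, ace, aef, bce, bcf, bde, cdf, def

Hence C_0 ≅ Z^6, C_1 ≅ Z^15, C_2 ≅ Z^10.

The boundary map ∂_1: C_1 → C_0 maps an edge to its endpoints' difference, ∂[p,q] = q − p.
As a 6×15 matrix over Z this has rank 5, with invariant factors (1,1,1,1,1).

The boundary map ∂_2: C_2 → C_1 sends each 2-simplex [p,q,r] to [q,r] − [p,r] + [p,q]. For instance
  ∂bce = ce − be + bc,
  ∂abd = bd − ad + ab.
The 15×10 boundary matrix has rank 10 and Smith normal form diag(1,1,1,1,1,1,1,1,1,2).

Now H_k = ker ∂_k / im ∂_{k+1}, so:

  H_0: rank C_0 − rank ∂_1 = 6 − 5 = 1, and the invariant factors of ∂_1 are all 1, so H_0 = Z.
  H_1: rank ker ∂_1 − rank ∂_2 = (15 − 5) − 10 = 0, and ∂_2 has invariant factor 2 > 1, so H_1 = Z/2.
  H_2: rank ker ∂_2 − rank ∂_3 = (10 − 10) − 0 = 0, and there is no ∂_3, so H_2 = 0.

As a check, the Euler characteristic is 6 − 15 + 10 = 1, which agrees with 1 − 0 + 0 = 1.
(K is a triangulation of the real projective plane RP^2.)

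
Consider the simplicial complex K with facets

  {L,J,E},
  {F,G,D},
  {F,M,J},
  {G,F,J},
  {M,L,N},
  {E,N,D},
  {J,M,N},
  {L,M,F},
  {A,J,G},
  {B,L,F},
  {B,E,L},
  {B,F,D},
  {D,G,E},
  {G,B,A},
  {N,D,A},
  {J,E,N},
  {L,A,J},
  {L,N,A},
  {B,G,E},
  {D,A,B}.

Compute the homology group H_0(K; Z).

H_0 = Z.

We work with the vertex ordering A < B < D < E < F < G < J < L < M < N. The simplices of K, each written with vertices in increasing order, are:

  0-simplices (10): A, B, D, E, F, G, J, L, M, N
  1-simplices (30): AB, AD, AG, AJ, AL, AN, BD, BE, BF, BG, BL, DE, DF, DG, DN, EG, EJ, EL, EN, FG, FJ, FL, FM, GJ, JL, JM, JN, LM, LN, MN
  2-simplices (20): ABD, ABG, ADN, AGJ, AJL, ALN, BDF, BEG, BEL, BFL, DEG, DEN, DFG, EJL, EJN, FGJ, FJM, FLM, JMN, LMN

so the chain groups are C_0 ≅ Z^10, C_1 ≅ Z^30, C_2 ≅ Z^20.

Boundary ∂_1: C_1 → C_0 sends each edge [p,q] (with p < q) to q − p. For instance
  ∂AB = B − A.
As a 10×30 matrix over Z this has rank 9, with invariant factors (1,1,1,1,1,1,1,1,1).

∂_2: C_2 → C_1 maps a triangle to the signed sum of its edges. For instance
  ∂ADN = DN − AN + AD,
  ∂FJM = JM − FM + FJ.
The 30×20 boundary matrix has rank 20 and Smith normal form diag(1,1,1,1,1,1,1,1,1,1,1,1,1,1,1,1,1,1,1,2).

Computing H_k = (kernel of ∂_k) / (image of ∂_{k+1}):

  H_0: rank C_0 − rank ∂_1 = 10 − 9 = 1, and the invariant factors of ∂_1 are all 1, so H_0 = Z.

(K is a triangulation of the Klein bottle.)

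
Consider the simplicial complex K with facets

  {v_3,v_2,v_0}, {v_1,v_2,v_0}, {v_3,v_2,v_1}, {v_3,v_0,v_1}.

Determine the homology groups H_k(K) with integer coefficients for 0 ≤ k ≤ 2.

K has 4 vertices, 6 edges, 4 triangles.
rank ∂_0 = 0, rank ∂_1 = 3 ⇒ b_0 = 4 − 0 − 3 = 1; all invariant factors of ∂_1 are 1 so no torsion. So H_0 ≅ Z.
rank ∂_1 = 3, rank ∂_2 = 3 ⇒ b_1 = 6 − 3 − 3 = 0; all invariant factors of ∂_2 are 1 so no torsion. So H_1 ≅ 0.
rank ∂_2 = 3, rank ∂_3 = 0 ⇒ b_2 = 4 − 3 − 0 = 1. So H_2 ≅ Z.

H_0 ≅ Z,  H_1 = 0,  H_2 ≅ Z.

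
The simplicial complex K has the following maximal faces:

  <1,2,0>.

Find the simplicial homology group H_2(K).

Fix the vertex order 0 < 1 < 2 and write every simplex with vertices in increasing order. Then dim K = 2 and the simplices of K are:

  0-simplices (3): [0], [1], [2]
  1-simplices (3): [0,1], [0,2], [1,2]
  2-simplices (1): [0,1,2]

giving chain groups C_0 ≅ Z^3, C_1 ≅ Z^3, C_2 ≅ Z^1.

The boundary map ∂_1: C_1 → C_0 is given by ∂[p,q] = [q] − [p]. For instance
  ∂[0,2] = [2] − [0].
This gives a 3×3 integer matrix of rank 2; reducing to Smith normal form yields diagonal entries (1,1).

The boundary map ∂_2: C_2 → C_1 acts by ∂[p,q,r] = [q,r] − [p,r] + [p,q]. For instance
  ∂[0,1,2] = [1,2] − [0,2] + [0,1].
This gives a 3×1 integer matrix of rank 1; reducing to Smith normal form yields diagonal entries (1).

Now H_k = ker ∂_k / im ∂_{k+1}, so:

  H_2: rank ker ∂_2 − rank ∂_3 = (1 − 1) − 0 = 0, and there is no ∂_3, so H_2 ≅ 0.

H_2 ≅ 0.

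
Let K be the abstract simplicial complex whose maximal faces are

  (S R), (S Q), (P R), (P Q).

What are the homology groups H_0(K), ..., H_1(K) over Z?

H_0 = Z,  H_1 = Z.

K has 4 vertices, 4 edges.
rank ∂_0 = 0, rank ∂_1 = 3 ⇒ b_0 = 4 − 0 − 3 = 1; all invariant factors of ∂_1 are 1 so no torsion. So H_0 ≅ Z.
rank ∂_1 = 3, rank ∂_2 = 0 ⇒ b_1 = 4 − 3 − 0 = 1. So H_1 ≅ Z.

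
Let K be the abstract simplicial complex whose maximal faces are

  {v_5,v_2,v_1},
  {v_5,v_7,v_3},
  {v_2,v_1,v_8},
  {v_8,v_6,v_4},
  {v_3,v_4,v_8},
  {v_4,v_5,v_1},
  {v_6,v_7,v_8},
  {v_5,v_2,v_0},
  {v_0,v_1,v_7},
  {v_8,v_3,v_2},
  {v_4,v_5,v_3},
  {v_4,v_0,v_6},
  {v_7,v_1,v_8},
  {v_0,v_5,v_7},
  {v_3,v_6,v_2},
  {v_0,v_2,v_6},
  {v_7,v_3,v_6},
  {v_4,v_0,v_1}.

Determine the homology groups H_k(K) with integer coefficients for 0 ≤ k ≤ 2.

H_0 ≅ Z,  H_1 ≅ Z ⊕ Z/2Z,  H_2 = 0.

Fix the vertex order v_0 < v_1 < v_2 < v_3 < v_4 < v_5 < v_6 < v_7 < v_8 and write every simplex with vertices in increasing order. Then dim K = 2 and the simplices of K are:

  0-simplices (9): [v_0], [v_1], [v_2], [v_3], [v_4], [v_5], [v_6], [v_7], [v_8]
  1-simplices (27): (27 of them)
  2-simplices (18): (18 of them)

Hence C_0 ≅ Z^9, C_1 ≅ Z^27, C_2 ≅ Z^18.

The boundary map ∂_1: C_1 → C_0 maps an edge to its endpoints' difference, ∂[p,q] = q − p.
This gives a 9×27 integer matrix of rank 8; reducing to Smith normal form yields diagonal entries (1,1,1,1,1,1,1,1).

∂_2: C_2 → C_1 acts by ∂[p,q,r] = [q,r] − [p,r] + [p,q]. For instance
  ∂[v_3,v_5,v_7] = [v_5,v_7] − [v_3,v_7] + [v_3,v_5],
  ∂[v_1,v_7,v_8] = [v_7,v_8] − [v_1,v_8] + [v_1,v_7].
The 27×18 boundary matrix has rank 18 and Smith normal form diag(1,1,1,1,1,1,1,1,1,1,1,1,1,1,1,1,1,2).

Now H_k = ker ∂_k / im ∂_{k+1}, so:

  H_0: rank C_0 − rank ∂_1 = 9 − 8 = 1, and the invariant factors of ∂_1 are all 1, so H_0 ≅ Z.
  H_1: rank ker ∂_1 − rank ∂_2 = (27 − 8) − 18 = 1, and ∂_2 has invariant factor 2 > 1, so H_1 ≅ Z ⊕ Z/2Z.
  H_2: rank ker ∂_2 − rank ∂_3 = (18 − 18) − 0 = 0, and there is no ∂_3, so H_2 ≅ 0.

As a check, the Euler characteristic is 9 − 27 + 18 = 0, which agrees with 1 − 1 + 0 = 0.
(K is a triangulation of the Klein bottle.)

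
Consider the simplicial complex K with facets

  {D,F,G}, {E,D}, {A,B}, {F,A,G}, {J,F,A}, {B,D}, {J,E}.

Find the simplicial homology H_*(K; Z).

H_0 ≅ Z,  H_1 ≅ Z^2,  H_2 = 0.

Fix the vertex order A < B < D < E < F < G < J and write every simplex with vertices in increasing order. Then dim K = 2 and the simplices of K are:

  0-simplices (7): A, B, D, E, F, G, J
  1-simplices (11): AB, AF, AG, AJ, BD, DE, DF, DG, EJ, FG, FJ
  2-simplices (3): AFG, AFJ, DFG

so the chain groups are C_0 ≅ Z^7, C_1 ≅ Z^11, C_2 ≅ Z^3.

Boundary ∂_1: C_1 → C_0 sends each edge [p,q] (with p < q) to q − p.
As a 7×11 matrix over Z this has rank 6, with invariant factors (1,1,1,1,1,1).

∂_2: C_2 → C_1 acts by ∂[p,q,r] = [q,r] − [p,r] + [p,q]. For instance
  ∂AFG = FG − AG + AF,
  ∂AFJ = FJ − AJ + AF.
This gives a 11×3 integer matrix of rank 3; reducing to Smith normal form yields diagonal entries (1,1,1).

Reading off H_k = ker ∂_k / im ∂_{k+1}:

  H_0: rank C_0 − rank ∂_1 = 7 − 6 = 1, and the invariant factors of ∂_1 are all 1, so H_0 = Z.
  H_1: rank ker ∂_1 − rank ∂_2 = (11 − 6) − 3 = 2, and the invariant factors of ∂_2 are all 1, so H_1 = Z^2.
  H_2: rank ker ∂_2 − rank ∂_3 = (3 − 3) − 0 = 0, and there is no ∂_3, so H_2 = 0.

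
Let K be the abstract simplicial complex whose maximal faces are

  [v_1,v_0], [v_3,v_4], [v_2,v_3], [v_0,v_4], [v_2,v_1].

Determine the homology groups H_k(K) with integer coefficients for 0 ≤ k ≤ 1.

H_0 = Z,  H_1 = Z.

Fix the vertex order v_0 < v_1 < v_2 < v_3 < v_4 and write every simplex with vertices in increasing order. Then dim K = 1 and the simplices of K are:

  0-simplices (5): [v_0], [v_1], [v_2], [v_3], [v_4]
  1-simplices (5): [v_0,v_1], [v_0,v_4], [v_1,v_2], [v_2,v_3], [v_3,v_4]

giving chain groups C_0 ≅ Z^5, C_1 ≅ Z^5.

The boundary map ∂_1: C_1 → C_0 maps an edge to its endpoints' difference, ∂[p,q] = q − p. For instance
  ∂[v_2,v_3] = [v_3] − [v_2].
This gives a 5×5 integer matrix of rank 4; reducing to Smith normal form yields diagonal entries (1,1,1,1).

Reading off H_k = ker ∂_k / im ∂_{k+1}:

  H_0: rank C_0 − rank ∂_1 = 5 − 4 = 1, and the invariant factors of ∂_1 are all 1, so H_0 = Z.
  H_1: rank ker ∂_1 − rank ∂_2 = (5 − 4) − 0 = 1, and there is no ∂_2, so H_1 = Z.

As a check, the Euler characteristic is 5 − 5 = 0, which agrees with 1 − 1 = 0.
(K is a triangulation of the circle S^1.)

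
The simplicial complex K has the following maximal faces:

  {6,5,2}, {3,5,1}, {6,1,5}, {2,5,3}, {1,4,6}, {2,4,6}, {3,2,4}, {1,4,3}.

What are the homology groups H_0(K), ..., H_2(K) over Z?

H_0 = Z,  H_1 = 0,  H_2 = Z.

We work with the vertex ordering 1 < 2 < 3 < 4 < 5 < 6. The simplices of K, each written with vertices in increasing order, are:

  0-simplices (6): [1], [2], [3], [4], [5], [6]
  1-simplices (12): [1,3], [1,4], [1,5], [1,6], [2,3], [2,4], [2,5], [2,6], [3,4], [3,5], [4,6], [5,6]
  2-simplices (8): [1,3,4], [1,3,5], [1,4,6], [1,5,6], [2,3,4], [2,3,5], [2,4,6], [2,5,6]

giving chain groups C_0 ≅ Z^6, C_1 ≅ Z^12, C_2 ≅ Z^8.

Boundary ∂_1: C_1 → C_0 sends each edge [p,q] (with p < q) to q − p. For instance
  ∂[3,5] = [5] − [3].
The 6×12 boundary matrix has rank 5 and Smith normal form diag(1,1,1,1,1).

∂_2: C_2 → C_1 acts by ∂[p,q,r] = [q,r] − [p,r] + [p,q]. For instance
  ∂[2,4,6] = [4,6] − [2,6] + [2,4],
  ∂[2,5,6] = [5,6] − [2,6] + [2,5].
The 12×8 boundary matrix has rank 7 and Smith normal form diag(1,1,1,1,1,1,1).

Reading off H_k = ker ∂_k / im ∂_{k+1}:

  H_0: rank C_0 − rank ∂_1 = 6 − 5 = 1, and the invariant factors of ∂_1 are all 1, so H_0 ≅ Z.
  H_1: rank ker ∂_1 − rank ∂_2 = (12 − 5) − 7 = 0, and the invariant factors of ∂_2 are all 1, so H_1 ≅ 0.
  H_2: rank ker ∂_2 − rank ∂_3 = (8 − 7) − 0 = 1, and there is no ∂_3, so H_2 ≅ Z.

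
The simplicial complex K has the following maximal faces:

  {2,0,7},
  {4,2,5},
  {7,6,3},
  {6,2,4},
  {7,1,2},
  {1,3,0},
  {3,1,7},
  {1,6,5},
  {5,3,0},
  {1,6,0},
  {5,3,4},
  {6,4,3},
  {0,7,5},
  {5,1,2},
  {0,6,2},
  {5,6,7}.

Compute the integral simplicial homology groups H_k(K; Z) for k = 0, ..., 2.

H_0 = Z,  H_1 = Z^2,  H_2 = Z.

Take the total order 0 < 1 < 2 < 3 < 4 < 5 < 6 < 7 on the vertex set. Then K (dimension 2) consists of the simplices:

  0-simplices (8): [0], [1], [2], [3], [4], [5], [6], [7]
  1-simplices (24): (24 of them)
  2-simplices (16): [0,1,3], [0,1,6], [0,2,6], [0,2,7], [0,3,5], [0,5,7], [1,2,5], [1,2,7], [1,3,7], [1,5,6], [2,4,5], [2,4,6], [3,4,5], [3,4,6], [3,6,7], [5,6,7]

so the chain groups are C_0 ≅ Z^8, C_1 ≅ Z^24, C_2 ≅ Z^16.

Boundary ∂_1: C_1 → C_0 is given by ∂[p,q] = [q] − [p]. For instance
  ∂[1,5] = [5] − [1].
The 8×24 boundary matrix has rank 7 and Smith normal form diag(1,1,1,1,1,1,1).

Boundary ∂_2: C_2 → C_1 acts by ∂[p,q,r] = [q,r] − [p,r] + [p,q]. For instance
  ∂[0,3,5] = [3,5] − [0,5] + [0,3],
  ∂[0,2,6] = [2,6] − [0,6] + [0,2].
The 24×16 boundary matrix has rank 15 and Smith normal form diag(1,1,1,1,1,1,1,1,1,1,1,1,1,1,1).

Reading off H_k = ker ∂_k / im ∂_{k+1}:

  H_0: rank C_0 − rank ∂_1 = 8 − 7 = 1, and the invariant factors of ∂_1 are all 1, so H_0 = Z.
  H_1: rank ker ∂_1 − rank ∂_2 = (24 − 7) − 15 = 2, and the invariant factors of ∂_2 are all 1, so H_1 = Z^2.
  H_2: rank ker ∂_2 − rank ∂_3 = (16 − 15) − 0 = 1, and there is no ∂_3, so H_2 = Z.

As a check, the Euler characteristic is 8 − 24 + 16 = 0, which agrees with 1 − 2 + 1 = 0.
(K is a triangulation of the torus T^2.)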